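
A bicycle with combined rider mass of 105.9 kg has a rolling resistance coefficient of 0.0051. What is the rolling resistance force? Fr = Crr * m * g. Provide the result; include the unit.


Fr = 0.0051 * 105.9 * 9.81
= 0.54009 * 9.81
= 5.298 N

5.298 N


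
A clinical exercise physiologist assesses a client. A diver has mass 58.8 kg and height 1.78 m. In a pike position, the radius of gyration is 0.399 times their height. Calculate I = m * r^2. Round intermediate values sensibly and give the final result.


r = 0.399 * 1.78 = 0.71022 m
I = m * r^2 = 58.8 * 0.504412 = 29.659 kg*m^2

29.659 kg*m^2


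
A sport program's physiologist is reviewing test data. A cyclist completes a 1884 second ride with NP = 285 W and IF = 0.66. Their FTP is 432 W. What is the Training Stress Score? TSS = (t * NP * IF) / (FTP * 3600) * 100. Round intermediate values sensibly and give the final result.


t * NP * IF = 1884 * 285 * 0.66 = 354380.4
FTP * 3600 = 1555200
TSS = (354380.4 / 1555200) * 100 = 22.79

22.79 TSS


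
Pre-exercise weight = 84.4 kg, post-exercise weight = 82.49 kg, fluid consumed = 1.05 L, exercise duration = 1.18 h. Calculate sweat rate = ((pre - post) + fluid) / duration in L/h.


Weight loss = 84.4 - 82.49 = 1.91 kg (approx L)
Total sweat = 1.91 + 1.05 = 2.96 L
Sweat rate = 2.96 / 1.18 = 2.508 L/h

2.508 L/h


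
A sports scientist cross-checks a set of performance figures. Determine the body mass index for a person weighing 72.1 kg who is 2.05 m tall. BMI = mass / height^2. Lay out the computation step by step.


BMI = mass / height^2
= 72.1 / 2.05^2
= 72.1 / 4.2025
= 17.16 kg/m^2

17.16 kg/m^2


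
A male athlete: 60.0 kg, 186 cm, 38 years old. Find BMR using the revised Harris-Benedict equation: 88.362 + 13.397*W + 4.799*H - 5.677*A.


Intercept = 88.362
Weight contribution = 13.397 * 60.0 = 803.82
Height contribution = 4.799 * 186 = 892.614
Age contribution = 5.677 * 38 = 215.726
BMR = 88.362 + 803.82 + 892.614 - 215.726
= 1569.07 kcal/day

1569.07 kcal/day


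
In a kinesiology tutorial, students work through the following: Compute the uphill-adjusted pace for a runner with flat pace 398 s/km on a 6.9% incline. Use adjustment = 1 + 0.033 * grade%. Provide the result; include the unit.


Adjustment factor = 1 + 0.033 * 6.9 = 1.2277
Grade-adjusted pace = 398 * 1.2277 = 488.62 s/km

488.62 s/km


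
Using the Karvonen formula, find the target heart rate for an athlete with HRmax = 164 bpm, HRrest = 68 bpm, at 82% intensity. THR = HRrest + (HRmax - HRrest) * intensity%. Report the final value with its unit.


HRR = 164 - 68 = 96
THR = 68 + 96 * 0.82
= 68 + 78.72
= 146.72 bpm

146.72 bpm


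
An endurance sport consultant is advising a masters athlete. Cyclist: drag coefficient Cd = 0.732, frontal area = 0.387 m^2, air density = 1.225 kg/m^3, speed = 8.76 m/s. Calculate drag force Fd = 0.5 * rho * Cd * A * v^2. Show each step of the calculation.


v^2 = 8.76^2 = 76.7376
Fd = 0.5 * 1.225 * 0.732 * 0.387 * 76.7376
= 13.315 N

13.315 N


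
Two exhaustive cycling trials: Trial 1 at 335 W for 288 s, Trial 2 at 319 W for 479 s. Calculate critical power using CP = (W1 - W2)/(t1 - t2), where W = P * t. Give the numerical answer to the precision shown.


W1 = 335 * 288 = 96480 J
W2 = 319 * 479 = 152801 J
CP = (96480 - 152801) / (288 - 479)
= -56321 / -191
= 294.87 W

294.87 W


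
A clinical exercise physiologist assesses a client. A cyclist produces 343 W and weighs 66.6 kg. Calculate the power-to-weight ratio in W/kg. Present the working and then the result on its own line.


P/W = power / mass
= 343 / 66.6
= 5.15 W/kg

5.15 W/kg


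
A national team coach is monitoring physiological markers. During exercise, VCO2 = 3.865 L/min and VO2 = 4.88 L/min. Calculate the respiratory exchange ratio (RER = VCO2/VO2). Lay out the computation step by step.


RER = VCO2 / VO2
= 3.865 / 4.88
= 0.792

0.792


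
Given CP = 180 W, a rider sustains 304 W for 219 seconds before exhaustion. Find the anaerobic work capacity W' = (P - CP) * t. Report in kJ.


Excess power = 304 - 180 = 124 W
Work above CP = 124 * 219 = 27156 J
W' = 27.156 kJ

27.156 kJ


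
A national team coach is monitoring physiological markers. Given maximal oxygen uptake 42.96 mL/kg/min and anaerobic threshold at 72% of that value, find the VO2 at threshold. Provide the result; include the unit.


Percentage as decimal = 0.72
VO2 at AT = 42.96 * 0.72 = 30.93 mL/kg/min

30.93 mL/kg/min


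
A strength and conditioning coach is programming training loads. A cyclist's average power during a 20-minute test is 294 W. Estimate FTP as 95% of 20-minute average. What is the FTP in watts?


FTP = 20-min power * 0.95
= 294 * 0.95
= 279.3 W

279.3 W


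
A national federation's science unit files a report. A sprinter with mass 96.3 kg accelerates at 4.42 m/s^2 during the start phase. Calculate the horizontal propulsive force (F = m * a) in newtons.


F = m * a
= 96.3 * 4.42
= 425.65 N

425.65 N


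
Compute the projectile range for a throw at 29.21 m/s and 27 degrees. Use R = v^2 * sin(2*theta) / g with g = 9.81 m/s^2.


Two times the angle = 54 degrees
sin(54) = 0.809017
R = 853.2241 * 0.809017 / 9.81 = 70.364 m

70.364 m


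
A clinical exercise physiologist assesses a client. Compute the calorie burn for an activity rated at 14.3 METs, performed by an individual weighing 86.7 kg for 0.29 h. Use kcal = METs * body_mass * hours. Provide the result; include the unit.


Product of METs and mass = 14.3 * 86.7 = 1239.81
Total kcal = 1239.81 * 0.29 = 359.54 kcal

359.54 kcal


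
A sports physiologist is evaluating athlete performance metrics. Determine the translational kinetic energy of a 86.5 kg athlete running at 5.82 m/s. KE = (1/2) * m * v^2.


KE = 0.5 * m * v^2
= 0.5 * 86.5 * 5.82^2
= 0.5 * 86.5 * 33.8724
= 1464.98 J

1464.98 J


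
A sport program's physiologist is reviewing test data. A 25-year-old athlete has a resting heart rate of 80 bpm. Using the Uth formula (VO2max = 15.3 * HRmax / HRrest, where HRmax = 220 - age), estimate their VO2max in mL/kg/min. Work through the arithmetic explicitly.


HRmax = 220 - 25 = 195 bpm
Ratio = HRmax / HRrest = 195 / 80 = 2.4375
VO2max = 15.3 * 2.4375 = 37.29 mL/kg/min

37.29 mL/kg/min


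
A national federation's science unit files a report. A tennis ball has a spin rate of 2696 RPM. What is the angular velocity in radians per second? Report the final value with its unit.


Convert RPM to rad/s: multiply by 2*pi and divide by 60
omega = 2696 * 2 * pi / 60
= 282.324 rad/s

282.324 rad/s


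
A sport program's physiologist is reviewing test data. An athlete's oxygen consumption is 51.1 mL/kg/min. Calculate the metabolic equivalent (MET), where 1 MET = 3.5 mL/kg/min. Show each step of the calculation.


MET = VO2 / 3.5
= 51.1 / 3.5
= 14.6 METs

14.6 METs


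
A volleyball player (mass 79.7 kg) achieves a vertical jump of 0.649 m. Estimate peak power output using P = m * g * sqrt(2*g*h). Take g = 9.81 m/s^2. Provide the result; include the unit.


2 * g * h = 2 * 9.81 * 0.649 = 12.73338
sqrt(12.73338) = 3.568386 m/s
P = 79.7 * 9.81 * 3.568386 = 2789.97 W

2789.97 W


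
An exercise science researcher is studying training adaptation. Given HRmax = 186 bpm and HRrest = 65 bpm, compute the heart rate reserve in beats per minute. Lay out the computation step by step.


Heart rate reserve = maximum HR minus resting HR
HRR = 186 - 65 = 121 bpm

121 bpm


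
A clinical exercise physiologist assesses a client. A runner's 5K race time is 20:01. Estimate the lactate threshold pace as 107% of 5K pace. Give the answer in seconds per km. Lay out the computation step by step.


Total race time = 20*60 + 1 = 1201 seconds
5K pace = 1201 / 5 = 240.2 sec/km
LT pace = 240.2 * 1.07 = 257.01 sec/km

257.01 s/km


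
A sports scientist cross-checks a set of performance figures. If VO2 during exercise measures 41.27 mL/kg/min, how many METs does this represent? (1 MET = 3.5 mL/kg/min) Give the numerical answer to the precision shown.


METs = VO2 / 3.5 = 41.27 / 3.5 = 11.79

11.79 METs


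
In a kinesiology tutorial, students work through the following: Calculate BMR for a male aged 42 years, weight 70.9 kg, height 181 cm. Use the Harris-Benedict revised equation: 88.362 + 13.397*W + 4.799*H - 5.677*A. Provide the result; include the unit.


Substituting values:
W term = 13.397 * 70.9 = 949.8473
H term = 4.799 * 181 = 868.619
A term = 5.677 * 42 = 238.434
BMR = 1668.39 kcal/day

1668.39 kcal/day


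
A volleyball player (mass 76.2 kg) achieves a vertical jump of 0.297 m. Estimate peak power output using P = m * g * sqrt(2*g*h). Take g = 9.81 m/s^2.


2 * g * h = 2 * 9.81 * 0.297 = 5.82714
sqrt(5.82714) = 2.413947 m/s
P = 76.2 * 9.81 * 2.413947 = 1804.48 W

1804.48 W


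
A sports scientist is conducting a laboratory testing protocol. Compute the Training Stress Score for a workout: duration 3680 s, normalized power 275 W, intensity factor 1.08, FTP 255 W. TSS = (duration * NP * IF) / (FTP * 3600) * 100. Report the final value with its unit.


Product = 3680 * 275 * 1.08 = 1092960.0
Base = 255 * 3600 = 918000
TSS = 1092960.0 / 918000 * 100 = 119.06

119.06 TSS


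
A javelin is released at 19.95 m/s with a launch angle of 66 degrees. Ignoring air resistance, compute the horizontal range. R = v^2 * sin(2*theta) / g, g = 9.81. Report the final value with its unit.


Launch speed squared = 398.0025
sin(2 * 66 deg) = 0.743145
Range = 398.0025 * 0.743145 / 9.81
= 30.15 m

30.15 m


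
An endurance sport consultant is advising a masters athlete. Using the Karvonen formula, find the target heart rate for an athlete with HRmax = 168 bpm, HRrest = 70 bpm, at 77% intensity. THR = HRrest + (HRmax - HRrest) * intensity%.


HRR = 168 - 70 = 98
THR = 70 + 98 * 0.77
= 70 + 75.46
= 145.46 bpm

145.46 bpm


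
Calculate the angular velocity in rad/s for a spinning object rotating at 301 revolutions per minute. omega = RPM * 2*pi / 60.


omega = RPM * 2*pi / 60
= 301 * 6.28318531 / 60
= 31.521 rad/s

31.521 rad/s


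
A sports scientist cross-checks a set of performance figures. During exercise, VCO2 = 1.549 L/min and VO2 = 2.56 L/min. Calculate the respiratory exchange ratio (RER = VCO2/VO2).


RER = VCO2 / VO2
= 1.549 / 2.56
= 0.6051

0.6051


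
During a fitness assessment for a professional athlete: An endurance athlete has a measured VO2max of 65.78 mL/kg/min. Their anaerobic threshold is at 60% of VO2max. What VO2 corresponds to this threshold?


Anaerobic threshold VO2 = VO2max * 60%
= 65.78 * 0.6
= 39.47 mL/kg/min

39.47 mL/kg/min


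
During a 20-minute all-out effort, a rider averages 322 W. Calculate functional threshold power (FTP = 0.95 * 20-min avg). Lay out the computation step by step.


FTP = 0.95 * 322
= 305.9 W

305.9 W


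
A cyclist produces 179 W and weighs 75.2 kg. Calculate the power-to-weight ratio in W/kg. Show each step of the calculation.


P/W = power / mass
= 179 / 75.2
= 2.38 W/kg

2.38 W/kg


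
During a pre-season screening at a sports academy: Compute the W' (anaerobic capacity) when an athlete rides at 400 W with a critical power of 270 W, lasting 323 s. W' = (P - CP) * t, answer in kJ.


Above-CP power = 130 W
Duration = 323 s
W' = 130 * 323 = 41990 J
Convert: 41990 / 1000 = 41.99 kJ

41.99 kJ


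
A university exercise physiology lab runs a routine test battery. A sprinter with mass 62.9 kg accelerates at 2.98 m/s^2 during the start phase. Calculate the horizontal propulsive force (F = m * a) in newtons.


F = m * a
= 62.9 * 2.98
= 187.44 N

187.44 N


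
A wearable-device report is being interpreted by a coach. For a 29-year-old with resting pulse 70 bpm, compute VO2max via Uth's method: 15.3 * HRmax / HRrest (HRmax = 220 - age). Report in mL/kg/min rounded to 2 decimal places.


Step 1: HRmax = 220 - 29 = 191 bpm
Step 2: Ratio = 191 / 70 = 2.7286
Step 3: VO2max = 15.3 * 2.7286 = 41.75 mL/kg/min

41.75 mL/kg/min


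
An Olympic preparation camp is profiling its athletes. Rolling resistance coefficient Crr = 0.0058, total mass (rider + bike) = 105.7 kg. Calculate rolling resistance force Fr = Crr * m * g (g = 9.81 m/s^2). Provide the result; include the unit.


Fr = Crr * m * g
= 0.0058 * 105.7 * 9.81
= 6.014 N

6.014 N


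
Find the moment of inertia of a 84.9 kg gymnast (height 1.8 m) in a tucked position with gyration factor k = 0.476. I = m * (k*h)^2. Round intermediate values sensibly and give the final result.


Radius of gyration = 0.476 * 1.8 = 0.8568 m
I = 84.9 * 0.8568^2
= 84.9 * 0.734106
= 62.326 kg*m^2

62.326 kg*m^2


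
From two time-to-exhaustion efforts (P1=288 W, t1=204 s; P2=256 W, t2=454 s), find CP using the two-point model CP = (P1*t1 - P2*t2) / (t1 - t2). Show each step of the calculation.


Work in trial 1 = 58752 J
Work in trial 2 = 116224 J
Delta work = -57472 J
Delta time = -250 s
CP = -57472 / -250 = 229.89 W

229.89 W


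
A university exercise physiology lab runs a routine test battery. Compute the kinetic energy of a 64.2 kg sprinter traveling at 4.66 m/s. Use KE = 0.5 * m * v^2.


Velocity squared = 21.7156
KE = 0.5 * 64.2 * 21.7156 = 697.07 J

697.07 J


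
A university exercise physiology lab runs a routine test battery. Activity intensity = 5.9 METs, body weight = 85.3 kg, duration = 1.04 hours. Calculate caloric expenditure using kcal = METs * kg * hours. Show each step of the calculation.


kcal = 5.9 * 85.3 * 1.04
= 503.27 * 1.04
= 523.4 kcal

523.4 kcal


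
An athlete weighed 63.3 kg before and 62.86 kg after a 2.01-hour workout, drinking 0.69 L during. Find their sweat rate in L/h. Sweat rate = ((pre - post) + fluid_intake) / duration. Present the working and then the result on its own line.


Body mass change = 0.44 kg
Total sweat loss = 0.44 + 0.69 = 1.13 L
Rate = 1.13 / 2.01 = 0.562 L/h

0.562 L/h


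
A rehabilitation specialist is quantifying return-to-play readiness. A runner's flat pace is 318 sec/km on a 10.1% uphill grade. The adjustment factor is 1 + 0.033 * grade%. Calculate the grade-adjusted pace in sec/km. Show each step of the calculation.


Factor = 1 + 0.033 * 10.1 = 1.3333
Adjusted pace = 318 * 1.3333
= 423.99 sec/km

423.99 s/km


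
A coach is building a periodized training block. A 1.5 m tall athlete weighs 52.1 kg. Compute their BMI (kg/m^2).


height^2 = 2.25 m^2
BMI = 52.1 / 2.25 = 23.16 kg/m^2

23.16 kg/m^2


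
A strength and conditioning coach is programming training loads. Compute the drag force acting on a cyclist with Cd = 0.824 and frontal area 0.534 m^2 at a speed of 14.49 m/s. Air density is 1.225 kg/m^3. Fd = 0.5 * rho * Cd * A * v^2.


Step 1: v^2 = 209.9601
Step 2: Fd = 0.5 * 1.225 * 0.824 * 0.534 * 209.9601
= 56.586 N

56.586 N


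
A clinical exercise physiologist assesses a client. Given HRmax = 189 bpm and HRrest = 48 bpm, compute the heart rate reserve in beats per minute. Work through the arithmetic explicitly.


Heart rate reserve = maximum HR minus resting HR
HRR = 189 - 48 = 141 bpm

141 bpm


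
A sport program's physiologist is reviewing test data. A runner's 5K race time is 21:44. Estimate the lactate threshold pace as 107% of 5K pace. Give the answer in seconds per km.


Total race time = 21*60 + 44 = 1304 seconds
5K pace = 1304 / 5 = 260.8 sec/km
LT pace = 260.8 * 1.07 = 279.06 sec/km

279.06 s/km


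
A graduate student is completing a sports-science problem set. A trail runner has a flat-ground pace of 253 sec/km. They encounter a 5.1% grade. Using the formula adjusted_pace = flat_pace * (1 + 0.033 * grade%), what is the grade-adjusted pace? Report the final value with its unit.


Grade factor = 1 + 0.033 * 5.1 = 1.1683
Adjusted = 253 * 1.1683 = 295.58 sec/km

295.58 s/km


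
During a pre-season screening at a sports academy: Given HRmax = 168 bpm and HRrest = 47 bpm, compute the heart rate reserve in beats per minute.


Heart rate reserve = maximum HR minus resting HR
HRR = 168 - 47 = 121 bpm

121 bpm


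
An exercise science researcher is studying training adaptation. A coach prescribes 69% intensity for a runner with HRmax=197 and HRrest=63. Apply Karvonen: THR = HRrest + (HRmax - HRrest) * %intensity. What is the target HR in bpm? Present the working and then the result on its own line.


Heart rate reserve = 197 - 63 = 134
Intensity fraction = 69 / 100 = 0.69
THR = 63 + 134 * 0.69 = 155.46 bpm

155.46 bpm


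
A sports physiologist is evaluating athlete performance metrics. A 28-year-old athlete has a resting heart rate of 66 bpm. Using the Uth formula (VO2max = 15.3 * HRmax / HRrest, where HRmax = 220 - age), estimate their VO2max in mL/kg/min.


HRmax = 220 - 28 = 192 bpm
Ratio = HRmax / HRrest = 192 / 66 = 2.9091
VO2max = 15.3 * 2.9091 = 44.51 mL/kg/min

44.51 mL/kg/min


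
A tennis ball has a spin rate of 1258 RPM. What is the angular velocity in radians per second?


Convert RPM to rad/s: multiply by 2*pi and divide by 60
omega = 1258 * 2 * pi / 60
= 131.737 rad/s

131.737 rad/s


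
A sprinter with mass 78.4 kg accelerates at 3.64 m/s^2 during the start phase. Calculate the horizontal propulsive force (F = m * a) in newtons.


F = m * a
= 78.4 * 3.64
= 285.38 N

285.38 N


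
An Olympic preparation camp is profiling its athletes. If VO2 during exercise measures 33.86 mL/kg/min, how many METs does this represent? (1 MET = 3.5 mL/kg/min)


METs = VO2 / 3.5 = 33.86 / 3.5 = 9.67

9.67 METs


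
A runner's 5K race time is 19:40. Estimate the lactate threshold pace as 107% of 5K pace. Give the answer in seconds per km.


Total race time = 19*60 + 40 = 1180 seconds
5K pace = 1180 / 5 = 236.0 sec/km
LT pace = 236.0 * 1.07 = 252.52 sec/km

252.52 s/km


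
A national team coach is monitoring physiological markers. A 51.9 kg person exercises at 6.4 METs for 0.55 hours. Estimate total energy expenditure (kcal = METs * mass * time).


Energy = METs * mass(kg) * time(h)
= 6.4 * 51.9 * 0.55
= 182.69 kcal

182.69 kcal


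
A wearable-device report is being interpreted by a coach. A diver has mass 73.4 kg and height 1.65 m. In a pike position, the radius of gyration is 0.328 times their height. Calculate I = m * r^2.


r = 0.328 * 1.65 = 0.5412 m
I = m * r^2 = 73.4 * 0.292897 = 21.499 kg*m^2

21.499 kg*m^2


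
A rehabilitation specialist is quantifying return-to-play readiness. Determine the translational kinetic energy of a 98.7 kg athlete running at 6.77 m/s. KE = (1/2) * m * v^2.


KE = 0.5 * m * v^2
= 0.5 * 98.7 * 6.77^2
= 0.5 * 98.7 * 45.8329
= 2261.85 J

2261.85 J


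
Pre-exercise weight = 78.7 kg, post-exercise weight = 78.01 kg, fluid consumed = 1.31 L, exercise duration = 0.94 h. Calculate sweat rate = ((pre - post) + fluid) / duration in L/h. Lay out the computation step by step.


Weight loss = 78.7 - 78.01 = 0.69 kg (approx L)
Total sweat = 0.69 + 1.31 = 2.0 L
Sweat rate = 2.0 / 0.94 = 2.128 L/h

2.128 L/h


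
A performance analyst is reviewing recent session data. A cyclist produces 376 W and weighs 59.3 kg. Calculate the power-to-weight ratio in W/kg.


P/W = power / mass
= 376 / 59.3
= 6.341 W/kg

6.341 W/kg


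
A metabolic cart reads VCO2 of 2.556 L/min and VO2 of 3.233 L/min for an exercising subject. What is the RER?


RER = VCO2 / VO2 = 2.556 / 3.233 = 0.7906

0.7906


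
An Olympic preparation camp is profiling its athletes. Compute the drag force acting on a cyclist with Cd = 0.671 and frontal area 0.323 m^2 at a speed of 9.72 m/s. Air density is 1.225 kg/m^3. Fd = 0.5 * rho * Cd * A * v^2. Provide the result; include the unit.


Step 1: v^2 = 94.4784
Step 2: Fd = 0.5 * 1.225 * 0.671 * 0.323 * 94.4784
= 12.542 N

12.542 N


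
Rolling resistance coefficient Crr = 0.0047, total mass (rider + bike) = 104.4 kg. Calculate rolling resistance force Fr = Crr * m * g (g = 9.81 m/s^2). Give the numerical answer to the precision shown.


Fr = Crr * m * g
= 0.0047 * 104.4 * 9.81
= 4.814 N

4.814 N


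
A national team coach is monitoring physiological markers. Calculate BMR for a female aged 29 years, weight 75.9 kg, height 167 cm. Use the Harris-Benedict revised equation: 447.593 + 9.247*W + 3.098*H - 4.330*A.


Substituting values:
W term = 9.247 * 75.9 = 701.8473
H term = 3.098 * 167 = 517.366
A term = 4.330 * 29 = 125.57
BMR = 1541.24 kcal/day

1541.24 kcal/day


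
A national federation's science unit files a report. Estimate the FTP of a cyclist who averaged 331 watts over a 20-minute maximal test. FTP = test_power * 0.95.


FTP = 331 * 0.95 = 314.45 W

314.45 W


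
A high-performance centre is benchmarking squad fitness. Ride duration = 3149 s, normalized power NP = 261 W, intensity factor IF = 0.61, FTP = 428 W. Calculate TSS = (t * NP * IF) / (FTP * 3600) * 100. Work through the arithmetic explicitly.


Numerator = 3149 * 261 * 0.61 = 501352.29
Denominator = 428 * 3600 = 1540800
TSS = 501352.29 / 1540800 * 100
= 32.54

32.54 TSS


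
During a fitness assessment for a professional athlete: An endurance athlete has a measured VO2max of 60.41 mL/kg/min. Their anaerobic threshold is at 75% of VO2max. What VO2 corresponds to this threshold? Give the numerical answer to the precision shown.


Anaerobic threshold VO2 = VO2max * 75%
= 60.41 * 0.75
= 45.31 mL/kg/min

45.31 mL/kg/min


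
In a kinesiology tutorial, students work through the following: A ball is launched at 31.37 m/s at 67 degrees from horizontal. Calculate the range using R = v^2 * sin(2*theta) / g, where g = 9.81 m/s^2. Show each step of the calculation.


sin(2 * 67) = sin(134) = 0.71934
v^2 = 31.37^2 = 984.0769
R = 984.0769 * 0.71934 / 9.81
= 72.16 m

72.16 m


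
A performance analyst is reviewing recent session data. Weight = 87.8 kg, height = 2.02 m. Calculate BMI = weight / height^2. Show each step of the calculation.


height^2 = 2.02^2 = 4.0804
BMI = 87.8 / 4.0804 = 21.52 kg/m^2

21.52 kg/m^2


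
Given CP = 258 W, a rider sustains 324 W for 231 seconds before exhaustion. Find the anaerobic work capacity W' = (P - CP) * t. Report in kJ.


Excess power = 324 - 258 = 66 W
Work above CP = 66 * 231 = 15246 J
W' = 15.246 kJ

15.246 kJ


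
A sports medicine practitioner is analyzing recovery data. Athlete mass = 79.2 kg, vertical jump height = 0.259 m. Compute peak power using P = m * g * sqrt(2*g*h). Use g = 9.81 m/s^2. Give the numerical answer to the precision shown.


sqrt(2 * 9.81 * 0.259) = sqrt(5.08158) = 2.254236 m/s
P = 79.2 * 9.81 * 2.254236
= 1751.43 W

1751.43 W


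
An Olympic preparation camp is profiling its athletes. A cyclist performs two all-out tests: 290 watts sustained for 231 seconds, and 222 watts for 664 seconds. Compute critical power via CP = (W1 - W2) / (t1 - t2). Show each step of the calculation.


W1 = P1 * t1 = 290 * 231 = 66990 J
W2 = P2 * t2 = 222 * 664 = 147408 J
CP = (66990 - 147408) / (231 - 664)
= 185.72 W

185.72 W


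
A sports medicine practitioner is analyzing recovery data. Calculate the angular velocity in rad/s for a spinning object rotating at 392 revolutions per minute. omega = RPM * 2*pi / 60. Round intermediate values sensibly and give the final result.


omega = RPM * 2*pi / 60
= 392 * 6.28318531 / 60
= 41.05 rad/s

41.05 rad/s


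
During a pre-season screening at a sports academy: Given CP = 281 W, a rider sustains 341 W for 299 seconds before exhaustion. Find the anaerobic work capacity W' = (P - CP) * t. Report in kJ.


Excess power = 341 - 281 = 60 W
Work above CP = 60 * 299 = 17940 J
W' = 17.94 kJ

17.94 kJ


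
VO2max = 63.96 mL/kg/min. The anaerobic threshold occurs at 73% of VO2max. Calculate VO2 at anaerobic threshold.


AT fraction = 73 / 100 = 0.73
AT VO2 = 63.96 * 0.73
= 46.69 mL/kg/min

46.69 mL/kg/min


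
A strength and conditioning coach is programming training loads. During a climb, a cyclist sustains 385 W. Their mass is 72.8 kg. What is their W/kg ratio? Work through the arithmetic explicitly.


Power-to-weight = 385 W / 72.8 kg
= 5.288 W/kg

5.288 W/kg


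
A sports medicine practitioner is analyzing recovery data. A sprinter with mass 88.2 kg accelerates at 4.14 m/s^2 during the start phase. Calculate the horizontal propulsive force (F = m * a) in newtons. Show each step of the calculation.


F = m * a
= 88.2 * 4.14
= 365.15 N

365.15 N


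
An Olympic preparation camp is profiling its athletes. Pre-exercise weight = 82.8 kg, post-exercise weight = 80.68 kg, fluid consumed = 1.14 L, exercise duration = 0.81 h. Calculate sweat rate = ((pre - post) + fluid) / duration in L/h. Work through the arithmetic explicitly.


Weight loss = 82.8 - 80.68 = 2.12 kg (approx L)
Total sweat = 2.12 + 1.14 = 3.26 L
Sweat rate = 3.26 / 0.81 = 4.025 L/h

4.025 L/h


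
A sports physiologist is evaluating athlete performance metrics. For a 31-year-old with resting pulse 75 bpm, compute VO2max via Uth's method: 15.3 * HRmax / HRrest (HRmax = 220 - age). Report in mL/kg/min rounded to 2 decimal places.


Step 1: HRmax = 220 - 31 = 189 bpm
Step 2: Ratio = 189 / 75 = 2.52
Step 3: VO2max = 15.3 * 2.52 = 38.56 mL/kg/min

38.56 mL/kg/min


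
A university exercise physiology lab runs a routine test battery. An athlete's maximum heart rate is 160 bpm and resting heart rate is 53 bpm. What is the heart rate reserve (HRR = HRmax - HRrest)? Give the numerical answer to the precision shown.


HRR = HRmax - HRrest
= 160 - 53
= 107 bpm

107 bpm


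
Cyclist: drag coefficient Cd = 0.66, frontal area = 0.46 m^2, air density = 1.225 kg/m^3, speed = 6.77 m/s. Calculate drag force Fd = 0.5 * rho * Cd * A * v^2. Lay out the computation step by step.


v^2 = 6.77^2 = 45.8329
Fd = 0.5 * 1.225 * 0.66 * 0.46 * 45.8329
= 8.523 N

8.523 N


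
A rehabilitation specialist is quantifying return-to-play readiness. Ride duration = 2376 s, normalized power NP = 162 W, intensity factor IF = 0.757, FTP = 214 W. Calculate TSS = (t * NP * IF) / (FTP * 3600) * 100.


Numerator = 2376 * 162 * 0.757 = 291378.384
Denominator = 214 * 3600 = 770400
TSS = 291378.384 / 770400 * 100
= 37.82

37.82 TSS


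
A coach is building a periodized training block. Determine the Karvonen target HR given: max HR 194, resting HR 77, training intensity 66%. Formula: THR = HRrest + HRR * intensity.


HRR = HRmax - HRrest = 194 - 77 = 117
THR = 77 + 117 * 0.66
= 154.22 bpm

154.22 bpm


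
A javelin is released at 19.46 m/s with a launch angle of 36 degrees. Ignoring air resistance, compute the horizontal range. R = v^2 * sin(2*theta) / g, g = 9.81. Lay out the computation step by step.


Launch speed squared = 378.6916
sin(2 * 36 deg) = 0.951057
Range = 378.6916 * 0.951057 / 9.81
= 36.713 m

36.713 m


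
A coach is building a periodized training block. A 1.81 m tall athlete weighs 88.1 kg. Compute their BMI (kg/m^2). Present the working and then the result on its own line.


height^2 = 3.2761 m^2
BMI = 88.1 / 3.2761 = 26.89 kg/m^2

26.89 kg/m^2


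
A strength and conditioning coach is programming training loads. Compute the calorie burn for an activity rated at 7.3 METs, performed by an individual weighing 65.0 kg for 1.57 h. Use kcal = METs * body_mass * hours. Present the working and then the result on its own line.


Product of METs and mass = 7.3 * 65.0 = 474.5
Total kcal = 474.5 * 1.57 = 744.97 kcal

744.97 kcal


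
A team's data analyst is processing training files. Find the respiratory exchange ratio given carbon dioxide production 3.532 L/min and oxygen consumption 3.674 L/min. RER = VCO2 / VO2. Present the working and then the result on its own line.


VCO2 = 3.532 L/min
VO2 = 3.674 L/min
RER = 3.532 / 3.674 = 0.9614

0.9614


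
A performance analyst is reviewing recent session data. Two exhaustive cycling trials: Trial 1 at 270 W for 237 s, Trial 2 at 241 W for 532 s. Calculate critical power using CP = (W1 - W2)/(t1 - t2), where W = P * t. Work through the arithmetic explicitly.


W1 = 270 * 237 = 63990 J
W2 = 241 * 532 = 128212 J
CP = (63990 - 128212) / (237 - 532)
= -64222 / -295
= 217.7 W

217.7 W


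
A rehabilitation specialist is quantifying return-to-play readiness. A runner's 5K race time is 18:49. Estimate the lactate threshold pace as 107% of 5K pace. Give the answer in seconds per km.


Total race time = 18*60 + 49 = 1129 seconds
5K pace = 1129 / 5 = 225.8 sec/km
LT pace = 225.8 * 1.07 = 241.61 sec/km

241.61 s/km


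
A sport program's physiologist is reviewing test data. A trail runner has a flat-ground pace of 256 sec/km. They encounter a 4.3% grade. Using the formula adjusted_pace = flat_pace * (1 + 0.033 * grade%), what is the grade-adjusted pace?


Grade factor = 1 + 0.033 * 4.3 = 1.1419
Adjusted = 256 * 1.1419 = 292.33 sec/km

292.33 s/km


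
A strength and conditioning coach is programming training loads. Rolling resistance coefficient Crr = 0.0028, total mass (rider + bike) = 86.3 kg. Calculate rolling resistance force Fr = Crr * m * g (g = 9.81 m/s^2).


Fr = Crr * m * g
= 0.0028 * 86.3 * 9.81
= 2.37 N

2.37 N


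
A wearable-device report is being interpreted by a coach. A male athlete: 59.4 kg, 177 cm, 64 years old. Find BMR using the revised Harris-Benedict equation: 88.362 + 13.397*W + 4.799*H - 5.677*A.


Intercept = 88.362
Weight contribution = 13.397 * 59.4 = 795.7818
Height contribution = 4.799 * 177 = 849.423
Age contribution = 5.677 * 64 = 363.328
BMR = 88.362 + 795.7818 + 849.423 - 363.328
= 1370.24 kcal/day

1370.24 kcal/day


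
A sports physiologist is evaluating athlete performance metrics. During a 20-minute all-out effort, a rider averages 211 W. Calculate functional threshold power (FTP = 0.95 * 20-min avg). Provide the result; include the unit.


FTP = 0.95 * 211
= 200.45 W

200.45 W


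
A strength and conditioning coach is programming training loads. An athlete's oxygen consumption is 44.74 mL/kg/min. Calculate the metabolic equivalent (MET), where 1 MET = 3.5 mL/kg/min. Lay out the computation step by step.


MET = VO2 / 3.5
= 44.74 / 3.5
= 12.78 METs

12.78 METs


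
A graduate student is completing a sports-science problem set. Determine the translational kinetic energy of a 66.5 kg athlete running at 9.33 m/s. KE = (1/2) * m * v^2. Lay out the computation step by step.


KE = 0.5 * m * v^2
= 0.5 * 66.5 * 9.33^2
= 0.5 * 66.5 * 87.0489
= 2894.38 J

2894.38 J


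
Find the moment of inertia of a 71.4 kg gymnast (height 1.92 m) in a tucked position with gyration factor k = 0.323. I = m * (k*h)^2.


Radius of gyration = 0.323 * 1.92 = 0.62016 m
I = 71.4 * 0.62016^2
= 71.4 * 0.384598
= 27.46 kg*m^2

27.46 kg*m^2


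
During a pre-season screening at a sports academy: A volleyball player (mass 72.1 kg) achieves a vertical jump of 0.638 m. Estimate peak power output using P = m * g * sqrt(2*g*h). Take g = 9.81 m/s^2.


2 * g * h = 2 * 9.81 * 0.638 = 12.51756
sqrt(12.51756) = 3.538016 m/s
P = 72.1 * 9.81 * 3.538016 = 2502.44 W

2502.44 W


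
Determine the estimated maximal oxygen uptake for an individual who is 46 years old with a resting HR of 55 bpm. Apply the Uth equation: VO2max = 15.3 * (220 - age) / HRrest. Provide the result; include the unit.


HRmax = 220 - 46 = 174
VO2max = 15.3 * (174 / 55)
= 15.3 * 3.1636
= 48.4 mL/kg/min

48.4 mL/kg/min


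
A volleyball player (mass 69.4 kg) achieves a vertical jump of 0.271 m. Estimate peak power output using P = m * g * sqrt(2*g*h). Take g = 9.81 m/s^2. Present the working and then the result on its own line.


2 * g * h = 2 * 9.81 * 0.271 = 5.31702
sqrt(5.31702) = 2.305866 m/s
P = 69.4 * 9.81 * 2.305866 = 1569.87 W

1569.87 W


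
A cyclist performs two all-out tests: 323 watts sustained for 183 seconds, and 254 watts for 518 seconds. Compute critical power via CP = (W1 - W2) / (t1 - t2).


W1 = P1 * t1 = 323 * 183 = 59109 J
W2 = P2 * t2 = 254 * 518 = 131572 J
CP = (59109 - 131572) / (183 - 518)
= 216.31 W

216.31 W


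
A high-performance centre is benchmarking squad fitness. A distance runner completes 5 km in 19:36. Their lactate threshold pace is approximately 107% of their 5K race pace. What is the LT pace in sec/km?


Convert to seconds: 19 min 36 s = 1176 s
Pace per km = 1176 / 5 = 235.2 s/km
LT pace = 235.2 * 1.07 = 251.66 s/km

251.66 s/km


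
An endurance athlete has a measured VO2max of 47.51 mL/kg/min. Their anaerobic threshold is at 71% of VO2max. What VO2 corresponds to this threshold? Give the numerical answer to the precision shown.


Anaerobic threshold VO2 = VO2max * 71%
= 47.51 * 0.71
= 33.73 mL/kg/min

33.73 mL/kg/min


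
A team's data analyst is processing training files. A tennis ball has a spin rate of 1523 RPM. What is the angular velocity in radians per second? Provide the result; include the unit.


Convert RPM to rad/s: multiply by 2*pi and divide by 60
omega = 1523 * 2 * pi / 60
= 159.488 rad/s

159.488 rad/s


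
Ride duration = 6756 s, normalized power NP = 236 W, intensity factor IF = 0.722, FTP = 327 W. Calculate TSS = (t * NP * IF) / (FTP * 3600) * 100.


Numerator = 6756 * 236 * 0.722 = 1151168.352
Denominator = 327 * 3600 = 1177200
TSS = 1151168.352 / 1177200 * 100
= 97.79

97.79 TSS


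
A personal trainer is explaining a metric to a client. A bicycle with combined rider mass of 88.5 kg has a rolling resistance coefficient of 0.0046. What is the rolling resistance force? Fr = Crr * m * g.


Fr = 0.0046 * 88.5 * 9.81
= 0.4071 * 9.81
= 3.994 N

3.994 N


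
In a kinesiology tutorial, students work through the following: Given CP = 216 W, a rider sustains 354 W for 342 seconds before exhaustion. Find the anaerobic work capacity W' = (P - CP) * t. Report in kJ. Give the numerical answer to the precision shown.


Excess power = 354 - 216 = 138 W
Work above CP = 138 * 342 = 47196 J
W' = 47.196 kJ

47.196 kJ


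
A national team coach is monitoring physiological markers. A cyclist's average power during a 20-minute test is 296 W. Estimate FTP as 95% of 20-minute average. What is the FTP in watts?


FTP = 20-min power * 0.95
= 296 * 0.95
= 281.2 W

281.2 W


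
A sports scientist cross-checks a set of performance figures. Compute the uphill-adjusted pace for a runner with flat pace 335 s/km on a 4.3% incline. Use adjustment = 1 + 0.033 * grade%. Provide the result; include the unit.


Adjustment factor = 1 + 0.033 * 4.3 = 1.1419
Grade-adjusted pace = 335 * 1.1419 = 382.54 s/km

382.54 s/km


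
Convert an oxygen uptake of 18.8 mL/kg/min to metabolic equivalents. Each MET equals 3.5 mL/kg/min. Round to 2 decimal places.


One MET = 3.5 mL/kg/min
Number of METs = 18.8 / 3.5
= 5.37 METs

5.37 METs


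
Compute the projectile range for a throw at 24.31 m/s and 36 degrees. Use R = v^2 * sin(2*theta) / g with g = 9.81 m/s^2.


Two times the angle = 72 degrees
sin(72) = 0.951057
R = 590.9761 * 0.951057 / 9.81 = 57.294 m

57.294 m


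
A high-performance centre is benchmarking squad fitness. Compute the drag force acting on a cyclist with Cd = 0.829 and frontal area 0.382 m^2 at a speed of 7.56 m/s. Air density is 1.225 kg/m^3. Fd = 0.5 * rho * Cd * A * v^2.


Step 1: v^2 = 57.1536
Step 2: Fd = 0.5 * 1.225 * 0.829 * 0.382 * 57.1536
= 11.086 N

11.086 N


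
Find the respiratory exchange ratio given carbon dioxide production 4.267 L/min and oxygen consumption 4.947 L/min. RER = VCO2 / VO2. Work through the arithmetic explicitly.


VCO2 = 4.267 L/min
VO2 = 4.947 L/min
RER = 4.267 / 4.947 = 0.8625

0.8625


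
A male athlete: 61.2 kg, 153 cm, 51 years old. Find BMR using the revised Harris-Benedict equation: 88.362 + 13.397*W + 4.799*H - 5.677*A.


Intercept = 88.362
Weight contribution = 13.397 * 61.2 = 819.8964
Height contribution = 4.799 * 153 = 734.247
Age contribution = 5.677 * 51 = 289.527
BMR = 88.362 + 819.8964 + 734.247 - 289.527
= 1352.98 kcal/day

1352.98 kcal/day


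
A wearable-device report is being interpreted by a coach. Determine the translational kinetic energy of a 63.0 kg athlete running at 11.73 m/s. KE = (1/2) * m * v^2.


KE = 0.5 * m * v^2
= 0.5 * 63.0 * 11.73^2
= 0.5 * 63.0 * 137.5929
= 4334.18 J

4334.18 J


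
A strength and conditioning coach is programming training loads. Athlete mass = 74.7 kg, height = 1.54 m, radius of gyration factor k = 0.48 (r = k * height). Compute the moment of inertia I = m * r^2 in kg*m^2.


r = k * height = 0.48 * 1.54 = 0.7392 m
r^2 = 0.7392^2 = 0.546417
I = 74.7 * 0.546417 = 40.817 kg*m^2

40.817 kg*m^2


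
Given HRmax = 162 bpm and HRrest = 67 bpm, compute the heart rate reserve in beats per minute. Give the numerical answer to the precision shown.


Heart rate reserve = maximum HR minus resting HR
HRR = 162 - 67 = 95 bpm

95 bpm


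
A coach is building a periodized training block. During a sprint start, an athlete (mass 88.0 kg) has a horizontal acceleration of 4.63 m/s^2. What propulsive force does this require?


Propulsive force = mass * acceleration
= 88.0 kg * 4.63 m/s^2
= 407.44 N

407.44 N


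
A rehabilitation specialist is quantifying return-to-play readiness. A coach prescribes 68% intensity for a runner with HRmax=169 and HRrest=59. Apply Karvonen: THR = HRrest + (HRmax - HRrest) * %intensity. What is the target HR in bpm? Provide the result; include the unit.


Heart rate reserve = 169 - 59 = 110
Intensity fraction = 68 / 100 = 0.68
THR = 59 + 110 * 0.68 = 133.8 bpm

133.8 bpm


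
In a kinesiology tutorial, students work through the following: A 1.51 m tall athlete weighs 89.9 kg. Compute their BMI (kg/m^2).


height^2 = 2.2801 m^2
BMI = 89.9 / 2.2801 = 39.43 kg/m^2

39.43 kg/m^2


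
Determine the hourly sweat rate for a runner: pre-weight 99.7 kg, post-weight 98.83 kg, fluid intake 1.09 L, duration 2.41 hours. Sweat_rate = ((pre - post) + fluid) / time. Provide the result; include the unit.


Mass lost = 99.7 - 98.83 = 0.87 kg
Add fluid consumed: 0.87 + 1.09 = 1.96 L total sweat
Sweat rate = 1.96 / 2.41 = 0.813 L/h

0.813 L/h


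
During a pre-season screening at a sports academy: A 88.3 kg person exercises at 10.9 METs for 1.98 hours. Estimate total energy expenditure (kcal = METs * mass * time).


Energy = METs * mass(kg) * time(h)
= 10.9 * 88.3 * 1.98
= 1905.69 kcal

1905.69 kcal


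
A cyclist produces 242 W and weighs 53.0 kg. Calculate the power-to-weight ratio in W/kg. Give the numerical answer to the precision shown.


P/W = power / mass
= 242 / 53.0
= 4.566 W/kg

4.566 W/kg


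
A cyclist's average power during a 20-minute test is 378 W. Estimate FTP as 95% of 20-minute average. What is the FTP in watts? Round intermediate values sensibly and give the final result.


FTP = 20-min power * 0.95
= 378 * 0.95
= 359.1 W

359.1 W


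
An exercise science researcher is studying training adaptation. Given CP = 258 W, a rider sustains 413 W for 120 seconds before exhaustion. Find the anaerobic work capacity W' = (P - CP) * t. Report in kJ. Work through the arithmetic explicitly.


Excess power = 413 - 258 = 155 W
Work above CP = 155 * 120 = 18600 J
W' = 18.6 kJ

18.6 kJ


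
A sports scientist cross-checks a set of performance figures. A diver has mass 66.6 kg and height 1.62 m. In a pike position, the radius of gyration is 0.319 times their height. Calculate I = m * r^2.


r = 0.319 * 1.62 = 0.51678 m
I = m * r^2 = 66.6 * 0.267062 = 17.786 kg*m^2

17.786 kg*m^2


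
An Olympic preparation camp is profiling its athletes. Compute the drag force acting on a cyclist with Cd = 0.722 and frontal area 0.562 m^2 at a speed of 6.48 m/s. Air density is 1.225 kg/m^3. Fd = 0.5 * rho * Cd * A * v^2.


Step 1: v^2 = 41.9904
Step 2: Fd = 0.5 * 1.225 * 0.722 * 0.562 * 41.9904
= 10.436 N

10.436 N


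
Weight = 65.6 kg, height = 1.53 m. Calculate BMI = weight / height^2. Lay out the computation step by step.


height^2 = 1.53^2 = 2.3409
BMI = 65.6 / 2.3409 = 28.02 kg/m^2

28.02 kg/m^2


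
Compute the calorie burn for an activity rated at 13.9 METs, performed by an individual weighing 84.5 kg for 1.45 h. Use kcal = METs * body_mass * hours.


Product of METs and mass = 13.9 * 84.5 = 1174.55
Total kcal = 1174.55 * 1.45 = 1703.1 kcal

1703.1 kcal
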